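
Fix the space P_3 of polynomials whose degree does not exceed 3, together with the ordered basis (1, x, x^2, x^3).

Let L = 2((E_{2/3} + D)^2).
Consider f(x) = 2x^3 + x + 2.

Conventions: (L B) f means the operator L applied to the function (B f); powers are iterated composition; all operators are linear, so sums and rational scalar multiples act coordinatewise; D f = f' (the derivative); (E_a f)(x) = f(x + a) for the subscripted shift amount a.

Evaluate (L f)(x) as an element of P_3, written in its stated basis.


E_{2/3} f = 2x^3 + 4x^2 + (11/3)x + 88/27
D f = 6x^2 + 1
(E_{2/3} + D) f = 2x^3 + 10x^2 + (11/3)x + 115/27
E_{2/3} (E_{2/3} + D) f = 2x^3 + 14x^2 + (59/3)x + 317/27
D (E_{2/3} + D) f = 6x^2 + 20x + 11/3
(E_{2/3} + D) (E_{2/3} + D) f = 2x^3 + 20x^2 + (119/3)x + 416/27
(2((E_{2/3} + D)^2)) f = 4x^3 + 40x^2 + (238/3)x + 832/27

g(x) = 4x^3 + 40x^2 + (238/3)x + 832/27


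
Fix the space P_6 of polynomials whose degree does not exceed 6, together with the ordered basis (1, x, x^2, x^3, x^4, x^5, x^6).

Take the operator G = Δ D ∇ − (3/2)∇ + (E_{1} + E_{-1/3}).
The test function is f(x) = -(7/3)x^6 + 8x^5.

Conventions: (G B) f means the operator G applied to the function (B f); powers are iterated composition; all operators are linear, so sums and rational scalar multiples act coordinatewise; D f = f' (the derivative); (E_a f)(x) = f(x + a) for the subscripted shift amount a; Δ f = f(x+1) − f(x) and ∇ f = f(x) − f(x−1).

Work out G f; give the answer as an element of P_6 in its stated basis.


the result is g(x) = -(14/3)x^6 + (83/3)x^5 - (2245/18)x^4 - (3730/81)x^3 + (56555/162)x^2 - (7885/243)x + 306751/4374

∇ f = -14x^5 + 75x^4 - (380/3)x^3 + 115x^2 - 54x + 31/3
D ∇ f = -70x^4 + 300x^3 - 380x^2 + 230x - 54
Δ D ∇ f = -280x^3 + 480x^2 - 140x + 80
∇ f = -14x^5 + 75x^4 - (380/3)x^3 + 115x^2 - 54x + 31/3
(-(3/2)∇) f = 21x^5 - (225/2)x^4 + 190x^3 - (345/2)x^2 + 81x - 31/2
E_{1} f = -(7/3)x^6 - 6x^5 + 5x^4 + (100/3)x^3 + 45x^2 + 26x + 17/3
E_{-1/3} f = -(7/3)x^6 + (38/3)x^5 - (155/9)x^4 + (860/81)x^3 - (275/81)x^2 + (134/243)x - 79/2187
(E_{1} + E_{-1/3}) f = -(14/3)x^6 + (20/3)x^5 - (110/9)x^4 + (3560/81)x^3 + (3370/81)x^2 + (6452/243)x + 12314/2187
(Δ D ∇ − (3/2)∇ + (E_{1} + E_{-1/3})) f = -(14/3)x^6 + (83/3)x^5 - (2245/18)x^4 - (3730/81)x^3 + (56555/162)x^2 - (7885/243)x + 306751/4374


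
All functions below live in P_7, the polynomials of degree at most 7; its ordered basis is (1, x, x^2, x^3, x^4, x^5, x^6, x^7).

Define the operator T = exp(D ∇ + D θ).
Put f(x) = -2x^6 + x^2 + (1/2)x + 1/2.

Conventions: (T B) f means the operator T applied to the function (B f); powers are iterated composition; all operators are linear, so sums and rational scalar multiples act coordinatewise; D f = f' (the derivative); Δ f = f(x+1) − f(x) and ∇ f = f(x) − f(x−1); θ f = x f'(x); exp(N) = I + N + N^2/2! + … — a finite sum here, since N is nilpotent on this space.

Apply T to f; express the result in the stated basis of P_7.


g(x) = -2x^6 - 72x^5 - 960x^4 - 5880x^3 - 16859x^2 - (40671/2)x - 7377

order-1 term: -72x^5 - 60x^4 + 120x^3 - 120x^2 + 64x - 19/2
order-2 term: -900x^4 - 1200x^3 + 1260x^2 - 240x - 208
order-3 term: -4800x^3 - 7200x^2 + 2880x + 760
order-4 term: -10800x^2 - 14400x + 720
order-5 term: -8640x - 7200
order-6 term: -1440
the series for exp(D ∇ + D θ) f terminates at order 6
exp(D ∇ + D θ) f = -2x^6 - 72x^5 - 960x^4 - 5880x^3 - 16859x^2 - (40671/2)x - 7377


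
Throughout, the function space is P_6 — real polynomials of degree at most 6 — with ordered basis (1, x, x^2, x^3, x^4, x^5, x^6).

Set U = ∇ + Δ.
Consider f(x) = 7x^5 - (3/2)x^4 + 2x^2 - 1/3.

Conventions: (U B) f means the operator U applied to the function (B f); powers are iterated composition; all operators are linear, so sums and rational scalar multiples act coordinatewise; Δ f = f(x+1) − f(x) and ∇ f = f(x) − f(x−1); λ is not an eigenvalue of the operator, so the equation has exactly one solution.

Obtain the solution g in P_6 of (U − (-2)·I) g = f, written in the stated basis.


g(x) = (7/2)x^5 - (73/4)x^4 + 73x^3 - 253x^2 + 579x - 1967/3

write g with unknown coordinates in the stated basis and equate coefficients in (U − (-2)·I) g = f
solving from the highest basis element down gives g = (7/2)x^5 - (73/4)x^4 + 73x^3 - 253x^2 + 579x - 1967/3
check: U g = 35x^4 - 146x^3 + 508x^2 - 1158x + 1311
so U g − (-2)·g = 7x^5 - (3/2)x^4 + 2x^2 - 1/3 = f ✓


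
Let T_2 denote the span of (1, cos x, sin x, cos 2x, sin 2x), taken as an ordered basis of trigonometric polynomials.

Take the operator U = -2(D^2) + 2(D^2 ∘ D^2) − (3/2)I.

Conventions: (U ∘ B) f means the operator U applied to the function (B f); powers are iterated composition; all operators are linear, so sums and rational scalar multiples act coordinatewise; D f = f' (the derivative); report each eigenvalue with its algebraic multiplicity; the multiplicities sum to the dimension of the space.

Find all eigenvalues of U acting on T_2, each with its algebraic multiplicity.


λ = -3/2 (multiplicity 1), λ = 5/2 (multiplicity 2), λ = 77/2 (multiplicity 2)

image of 1: -3/2
image of cos x: (5/2)cos x
image of sin x: (5/2)sin x
image of cos 2x: (77/2)cos 2x
image of sin 2x: (77/2)sin 2x
the matrix is diagonal; its diagonal is (-3/2, 5/2, 5/2, 77/2, 77/2)
for a triangular matrix the eigenvalues are the diagonal entries, with algebraic multiplicity their repetition count


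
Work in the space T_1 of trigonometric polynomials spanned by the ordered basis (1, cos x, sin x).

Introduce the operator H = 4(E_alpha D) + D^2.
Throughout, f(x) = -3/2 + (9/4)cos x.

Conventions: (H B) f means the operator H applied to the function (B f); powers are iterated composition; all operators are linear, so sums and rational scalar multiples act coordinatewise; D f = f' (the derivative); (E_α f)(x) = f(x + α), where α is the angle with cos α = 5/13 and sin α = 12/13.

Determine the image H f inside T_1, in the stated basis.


D f = -(9/4)sin x
E_alpha D f = -(27/13)cos x - (45/52)sin x
(4(E_alpha D)) f = -(108/13)cos x - (45/13)sin x
D f = -(9/4)sin x
D D f = -(9/4)cos x
(4(E_alpha D) + D^2) f = -(549/52)cos x - (45/13)sin x

g(x) = -(549/52)cos x - (45/13)sin x


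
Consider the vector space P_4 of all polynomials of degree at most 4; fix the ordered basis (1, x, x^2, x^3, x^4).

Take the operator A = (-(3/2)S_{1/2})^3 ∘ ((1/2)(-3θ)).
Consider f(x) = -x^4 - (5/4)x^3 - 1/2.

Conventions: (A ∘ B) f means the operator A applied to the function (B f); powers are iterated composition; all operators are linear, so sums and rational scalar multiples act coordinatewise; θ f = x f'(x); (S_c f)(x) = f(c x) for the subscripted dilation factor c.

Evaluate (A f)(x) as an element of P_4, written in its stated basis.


θ f = -4x^4 - (15/4)x^3
(-3θ) f = 12x^4 + (45/4)x^3
((1/2)(-3θ)) f = 6x^4 + (45/8)x^3
S_{1/2} ((1/2)(-3θ)) f = (3/8)x^4 + (45/64)x^3
(-(3/2)S_{1/2}) ((1/2)(-3θ)) f = -(9/16)x^4 - (135/128)x^3
S_{1/2} (-(3/2)S_{1/2}) ((1/2)(-3θ)) f = -(9/256)x^4 - (135/1024)x^3
(-(3/2)S_{1/2}) (-(3/2)S_{1/2}) ((1/2)(-3θ)) f = (27/512)x^4 + (405/2048)x^3
S_{1/2} (-(3/2)S_{1/2}) (-(3/2)S_{1/2}) ((1/2)(-3θ)) f = (27/8192)x^4 + (405/16384)x^3
(-(3/2)S_{1/2}) (-(3/2)S_{1/2}) (-(3/2)S_{1/2}) ((1/2)(-3θ)) f = -(81/16384)x^4 - (1215/32768)x^3

the image equals g(x) = -(81/16384)x^4 - (1215/32768)x^3


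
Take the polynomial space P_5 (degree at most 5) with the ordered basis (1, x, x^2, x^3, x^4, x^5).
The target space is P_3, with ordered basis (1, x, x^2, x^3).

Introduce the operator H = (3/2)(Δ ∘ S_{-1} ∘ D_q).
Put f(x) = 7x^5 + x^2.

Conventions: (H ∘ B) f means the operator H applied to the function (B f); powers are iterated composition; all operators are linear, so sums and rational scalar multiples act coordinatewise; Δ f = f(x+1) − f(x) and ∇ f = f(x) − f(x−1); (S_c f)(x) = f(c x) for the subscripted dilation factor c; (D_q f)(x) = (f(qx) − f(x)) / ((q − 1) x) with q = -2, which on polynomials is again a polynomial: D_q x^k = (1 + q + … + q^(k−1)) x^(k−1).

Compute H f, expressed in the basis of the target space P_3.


the result is g(x) = 462x^3 + 693x^2 + 462x + 117

D_q f = 77x^4 - x
S_{-1} D_q f = 77x^4 + x
Δ S_{-1} D_q f = 308x^3 + 462x^2 + 308x + 78
((3/2)(Δ ∘ S_{-1} ∘ D_q)) f = 462x^3 + 693x^2 + 462x + 117


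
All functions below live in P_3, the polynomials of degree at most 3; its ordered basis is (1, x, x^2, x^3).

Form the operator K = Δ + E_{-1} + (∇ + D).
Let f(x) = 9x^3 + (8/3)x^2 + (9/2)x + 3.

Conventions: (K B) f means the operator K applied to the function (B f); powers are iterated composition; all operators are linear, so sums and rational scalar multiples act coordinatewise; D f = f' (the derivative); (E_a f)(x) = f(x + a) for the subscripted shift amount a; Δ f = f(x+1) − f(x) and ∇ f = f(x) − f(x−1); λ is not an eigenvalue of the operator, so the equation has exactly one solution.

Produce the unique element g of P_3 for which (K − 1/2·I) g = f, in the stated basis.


the image equals g(x) = 18x^3 - (632/3)x^2 + (4759/3)x - 5954

write g with unknown coordinates in the stated basis and equate coefficients in (K − 1/2·I) g = f
solving from the highest basis element down gives g = 18x^3 - (632/3)x^2 + (4759/3)x - 5954
check: K g = 18x^3 - (308/3)x^2 + (2393/3)x - 2974
so K g − 1/2·g = 9x^3 + (8/3)x^2 + (9/2)x + 3 = f ✓


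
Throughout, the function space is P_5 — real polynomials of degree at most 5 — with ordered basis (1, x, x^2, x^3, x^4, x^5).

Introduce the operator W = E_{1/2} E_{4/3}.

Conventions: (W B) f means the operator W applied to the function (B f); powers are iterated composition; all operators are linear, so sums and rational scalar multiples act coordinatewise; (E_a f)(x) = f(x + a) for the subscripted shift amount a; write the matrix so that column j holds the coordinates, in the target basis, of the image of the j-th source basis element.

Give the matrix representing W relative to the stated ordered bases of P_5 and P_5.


image of 1: 1
image of x: x + 11/6
image of x^2: x^2 + (11/3)x + 121/36
image of x^3: x^3 + (11/2)x^2 + (121/12)x + 1331/216
image of x^4: x^4 + (22/3)x^3 + (121/6)x^2 + (1331/54)x + 14641/1296
image of x^5: x^5 + (55/6)x^4 + (605/18)x^3 + (6655/108)x^2 + (73205/1296)x + 161051/7776
each image's coordinates form column j of the matrix

the matrix is [[1, 11/6, 121/36, 1331/216, 14641/1296, 161051/7776]; [0, 1, 11/3, 121/12, 1331/54, 73205/1296]; [0, 0, 1, 11/2, 121/6, 6655/108]; [0, 0, 0, 1, 22/3, 605/18]; [0, 0, 0, 0, 1, 55/6]; [0, 0, 0, 0, 0, 1]] (rows listed top to bottom)


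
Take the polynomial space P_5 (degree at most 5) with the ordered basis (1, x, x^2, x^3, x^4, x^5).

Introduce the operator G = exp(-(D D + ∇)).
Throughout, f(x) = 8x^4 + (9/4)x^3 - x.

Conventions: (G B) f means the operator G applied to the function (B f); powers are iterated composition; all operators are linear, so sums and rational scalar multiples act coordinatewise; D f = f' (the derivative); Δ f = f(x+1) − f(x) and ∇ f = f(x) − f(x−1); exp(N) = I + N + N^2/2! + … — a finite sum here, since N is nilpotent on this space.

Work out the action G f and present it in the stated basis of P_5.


order-1 term: -32x^3 - (219/4)x^2 - (155/4)x + 27/4
order-2 term: 48x^2 + (411/4)x + 251/4
order-3 term: -32x - 201/4
order-4 term: 8
the series for exp(-(D D + ∇)) f terminates at order 4
exp(-(D D + ∇)) f = 8x^4 - (119/4)x^3 - (27/4)x^2 + 31x + 109/4

g(x) = 8x^4 - (119/4)x^3 - (27/4)x^2 + 31x + 109/4


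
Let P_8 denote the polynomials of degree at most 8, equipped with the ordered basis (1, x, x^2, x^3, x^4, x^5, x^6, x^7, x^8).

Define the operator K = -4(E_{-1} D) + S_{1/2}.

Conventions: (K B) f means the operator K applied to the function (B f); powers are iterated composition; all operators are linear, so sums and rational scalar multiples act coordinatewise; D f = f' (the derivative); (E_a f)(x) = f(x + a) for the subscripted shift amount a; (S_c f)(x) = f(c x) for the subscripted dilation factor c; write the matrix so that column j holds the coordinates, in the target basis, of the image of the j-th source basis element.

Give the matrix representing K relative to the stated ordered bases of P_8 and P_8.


image of 1: 1
image of x: (1/2)x - 4
image of x^2: (1/4)x^2 - 8x + 8
image of x^3: (1/8)x^3 - 12x^2 + 24x - 12
image of x^4: (1/16)x^4 - 16x^3 + 48x^2 - 48x + 16
image of x^5: (1/32)x^5 - 20x^4 + 80x^3 - 120x^2 + 80x - 20
image of x^6: (1/64)x^6 - 24x^5 + 120x^4 - 240x^3 + 240x^2 - 120x + 24
image of x^7: (1/128)x^7 - 28x^6 + 168x^5 - 420x^4 + 560x^3 - 420x^2 + 168x - 28
image of x^8: (1/256)x^8 - 32x^7 + 224x^6 - 672x^5 + 1120x^4 - 1120x^3 + 672x^2 - 224x + 32
each image's coordinates form column j of the matrix

the matrix is [[1, -4, 8, -12, 16, -20, 24, -28, 32]; [0, 1/2, -8, 24, -48, 80, -120, 168, -224]; [0, 0, 1/4, -12, 48, -120, 240, -420, 672]; [0, 0, 0, 1/8, -16, 80, -240, 560, -1120]; [0, 0, 0, 0, 1/16, -20, 120, -420, 1120]; [0, 0, 0, 0, 0, 1/32, -24, 168, -672]; [0, 0, 0, 0, 0, 0, 1/64, -28, 224]; [0, 0, 0, 0, 0, 0, 0, 1/128, -32]; [0, 0, 0, 0, 0, 0, 0, 0, 1/256]] (rows listed top to bottom)


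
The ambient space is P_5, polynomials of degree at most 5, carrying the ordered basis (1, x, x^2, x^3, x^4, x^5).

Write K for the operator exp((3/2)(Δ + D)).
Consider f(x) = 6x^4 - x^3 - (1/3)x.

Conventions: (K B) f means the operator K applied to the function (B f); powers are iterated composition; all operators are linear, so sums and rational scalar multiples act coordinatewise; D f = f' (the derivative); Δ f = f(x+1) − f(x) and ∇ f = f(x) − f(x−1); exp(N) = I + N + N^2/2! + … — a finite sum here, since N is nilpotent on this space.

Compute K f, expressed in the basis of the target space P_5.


g(x) = 6x^4 + 71x^3 + 369x^2 + (5857/6)x + 2173/2

order-1 term: 72x^3 + 45x^2 + (63/2)x + 13/2
order-2 term: 324x^2 + 297x + 135
order-3 term: 648x + 459
order-4 term: 486
the series for exp((3/2)(Δ + D)) f terminates at order 4
exp((3/2)(Δ + D)) f = 6x^4 + 71x^3 + 369x^2 + (5857/6)x + 2173/2


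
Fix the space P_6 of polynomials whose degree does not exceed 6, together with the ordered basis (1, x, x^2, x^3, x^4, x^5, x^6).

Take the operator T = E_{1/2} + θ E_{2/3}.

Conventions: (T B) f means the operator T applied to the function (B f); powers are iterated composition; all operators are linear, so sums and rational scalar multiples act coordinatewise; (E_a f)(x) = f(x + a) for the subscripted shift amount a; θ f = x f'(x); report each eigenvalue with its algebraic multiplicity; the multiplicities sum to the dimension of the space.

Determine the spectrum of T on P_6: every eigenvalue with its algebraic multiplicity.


image of 1: 1
image of x: 2x + 1/2
image of x^2: 3x^2 + (7/3)x + 1/4
image of x^3: 4x^3 + (11/2)x^2 + (25/12)x + 1/8
image of x^4: 5x^4 + 10x^3 + (41/6)x^2 + (91/54)x + 1/16
image of x^5: 6x^5 + (95/6)x^4 + (95/6)x^3 + (775/108)x^2 + (1685/1296)x + 1/32
image of x^6: 7x^6 + 23x^5 + (365/12)x^4 + (365/18)x^3 + (2965/432)x^2 + (1267/1296)x + 1/64
the matrix is upper triangular; its diagonal is (1, 2, 3, 4, 5, 6, 7)
for a triangular matrix the eigenvalues are the diagonal entries, with algebraic multiplicity their repetition count

λ = 1 (multiplicity 1), λ = 2 (multiplicity 1), λ = 3 (multiplicity 1), λ = 4 (multiplicity 1), λ = 5 (multiplicity 1), λ = 6 (multiplicity 1), λ = 7 (multiplicity 1)


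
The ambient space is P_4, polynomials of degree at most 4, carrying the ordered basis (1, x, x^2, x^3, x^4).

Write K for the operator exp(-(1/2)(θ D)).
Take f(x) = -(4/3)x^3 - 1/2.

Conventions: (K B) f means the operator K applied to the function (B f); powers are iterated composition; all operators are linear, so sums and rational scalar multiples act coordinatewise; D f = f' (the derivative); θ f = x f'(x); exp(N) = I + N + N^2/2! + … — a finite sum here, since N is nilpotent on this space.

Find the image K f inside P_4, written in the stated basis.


order-1 term: 4x^2
order-2 term: -2x
the series for exp(-(1/2)(θ D)) f terminates at order 2
exp(-(1/2)(θ D)) f = -(4/3)x^3 + 4x^2 - 2x - 1/2

the result is g(x) = -(4/3)x^3 + 4x^2 - 2x - 1/2


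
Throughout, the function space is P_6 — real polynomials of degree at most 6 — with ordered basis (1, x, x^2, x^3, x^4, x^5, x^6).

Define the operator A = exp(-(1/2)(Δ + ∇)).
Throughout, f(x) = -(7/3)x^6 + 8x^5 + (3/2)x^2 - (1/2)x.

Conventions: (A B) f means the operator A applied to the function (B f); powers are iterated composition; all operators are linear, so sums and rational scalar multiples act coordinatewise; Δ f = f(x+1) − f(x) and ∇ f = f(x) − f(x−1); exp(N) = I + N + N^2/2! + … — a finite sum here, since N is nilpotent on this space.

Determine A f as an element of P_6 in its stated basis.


the result is g(x) = -(7/3)x^6 + 22x^5 - 75x^4 + (520/3)x^3 - (667/2)x^2 + (729/2)x - 541/3

order-1 term: 14x^5 - 40x^4 + (140/3)x^3 - 80x^2 + 11x - 15/2
order-2 term: -35x^4 + 80x^3 - 140x^2 + 160x - 215/6
order-3 term: (140/3)x^3 - 80x^2 + 140x - 80
order-4 term: -35x^2 + 40x - 140/3
order-5 term: 14x - 8
order-6 term: -7/3
the series for exp(-(1/2)(Δ + ∇)) f terminates at order 6
exp(-(1/2)(Δ + ∇)) f = -(7/3)x^6 + 22x^5 - 75x^4 + (520/3)x^3 - (667/2)x^2 + (729/2)x - 541/3


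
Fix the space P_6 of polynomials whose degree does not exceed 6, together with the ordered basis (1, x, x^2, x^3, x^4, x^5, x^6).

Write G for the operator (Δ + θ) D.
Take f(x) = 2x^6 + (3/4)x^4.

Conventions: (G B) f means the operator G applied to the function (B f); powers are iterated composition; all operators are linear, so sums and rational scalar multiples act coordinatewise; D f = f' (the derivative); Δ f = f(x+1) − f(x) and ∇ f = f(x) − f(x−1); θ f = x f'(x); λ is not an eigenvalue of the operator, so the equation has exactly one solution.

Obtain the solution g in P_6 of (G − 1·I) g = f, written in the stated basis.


the image equals g(x) = -2x^6 - 60x^5 - (5043/4)x^4 - 16449x^3 - 115743x^2 - 346569x - 286188

write g with unknown coordinates in the stated basis and equate coefficients in (G − 1·I) g = f
solving from the highest basis element down gives g = -2x^6 - 60x^5 - (5043/4)x^4 - 16449x^3 - 115743x^2 - 346569x - 286188
check: G g = -60x^5 - 1260x^4 - 16449x^3 - 115743x^2 - 346569x - 286188
so G g − 1·g = 2x^6 + (3/4)x^4 = f ✓


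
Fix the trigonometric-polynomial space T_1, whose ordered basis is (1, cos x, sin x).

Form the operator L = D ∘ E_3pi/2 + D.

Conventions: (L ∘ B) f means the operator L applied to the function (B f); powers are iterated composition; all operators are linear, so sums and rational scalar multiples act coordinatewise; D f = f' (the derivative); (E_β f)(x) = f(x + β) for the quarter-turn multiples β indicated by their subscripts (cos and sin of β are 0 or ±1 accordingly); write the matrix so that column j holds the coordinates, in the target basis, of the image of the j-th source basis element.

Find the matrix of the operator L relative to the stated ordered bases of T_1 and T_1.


the matrix is [[0, 0, 0]; [0, 1, 1]; [0, -1, 1]] (rows listed top to bottom)

image of 1: 0
image of cos x: cos x - sin x
image of sin x: cos x + sin x
each image's coordinates form column j of the matrix


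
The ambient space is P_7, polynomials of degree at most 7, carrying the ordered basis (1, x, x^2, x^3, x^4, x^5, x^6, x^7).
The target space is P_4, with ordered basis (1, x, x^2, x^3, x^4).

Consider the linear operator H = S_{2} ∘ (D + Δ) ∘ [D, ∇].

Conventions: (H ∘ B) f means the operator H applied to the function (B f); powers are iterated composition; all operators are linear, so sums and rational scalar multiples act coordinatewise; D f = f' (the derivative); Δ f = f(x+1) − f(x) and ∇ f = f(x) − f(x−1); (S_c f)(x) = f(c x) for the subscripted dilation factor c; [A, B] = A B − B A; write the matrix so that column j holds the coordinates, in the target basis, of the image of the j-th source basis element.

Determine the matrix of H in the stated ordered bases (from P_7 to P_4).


the matrix is [[0, 0, 0, 0, 0, 0, 0, 0]; [0, 0, 0, 0, 0, 0, 0, 0]; [0, 0, 0, 0, 0, 0, 0, 0]; [0, 0, 0, 0, 0, 0, 0, 0]; [0, 0, 0, 0, 0, 0, 0, 0]] (rows listed top to bottom)

image of 1: 0
image of x: 0
image of x^2: 0
image of x^3: 0
image of x^4: 0
image of x^5: 0
image of x^6: 0
image of x^7: 0
each image's coordinates form column j of the matrix


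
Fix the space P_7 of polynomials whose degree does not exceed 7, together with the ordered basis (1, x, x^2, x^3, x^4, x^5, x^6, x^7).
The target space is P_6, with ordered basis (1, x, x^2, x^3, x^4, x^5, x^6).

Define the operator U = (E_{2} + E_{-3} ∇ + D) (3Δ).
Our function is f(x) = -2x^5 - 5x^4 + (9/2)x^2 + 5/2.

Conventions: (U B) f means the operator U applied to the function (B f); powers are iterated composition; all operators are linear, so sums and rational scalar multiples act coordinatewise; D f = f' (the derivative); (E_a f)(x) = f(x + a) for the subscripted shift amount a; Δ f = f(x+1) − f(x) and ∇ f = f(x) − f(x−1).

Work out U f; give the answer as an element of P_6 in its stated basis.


the image equals g(x) = -30x^4 - 600x^3 - 1050x^2 - 5583x - 879/2

Δ f = -10x^4 - 40x^3 - 50x^2 - 21x - 5/2
(3Δ) f = -30x^4 - 120x^3 - 150x^2 - 63x - 15/2
E_{2} (3Δ) f = -30x^4 - 360x^3 - 1590x^2 - 3063x - 4347/2
∇ (3Δ) f = -120x^3 - 180x^2 - 60x - 3
E_{-3} ∇ (3Δ) f = -120x^3 + 900x^2 - 2220x + 1797
D (3Δ) f = -120x^3 - 360x^2 - 300x - 63
(E_{2} + E_{-3} ∇ + D) (3Δ) f = -30x^4 - 600x^3 - 1050x^2 - 5583x - 879/2


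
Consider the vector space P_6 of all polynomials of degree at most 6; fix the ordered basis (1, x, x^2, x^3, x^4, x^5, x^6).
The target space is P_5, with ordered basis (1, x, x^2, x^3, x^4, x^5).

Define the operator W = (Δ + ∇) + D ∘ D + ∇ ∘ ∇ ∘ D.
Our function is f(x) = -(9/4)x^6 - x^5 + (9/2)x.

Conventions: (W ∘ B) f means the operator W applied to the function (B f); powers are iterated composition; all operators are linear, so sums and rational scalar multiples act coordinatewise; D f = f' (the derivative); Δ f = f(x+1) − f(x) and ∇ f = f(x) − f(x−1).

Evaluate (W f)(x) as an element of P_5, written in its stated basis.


Δ f = -(27/2)x^5 - (155/4)x^4 - 55x^3 - (175/4)x^2 - (37/2)x + 5/4
∇ f = -(27/2)x^5 + (115/4)x^4 - 35x^3 + (95/4)x^2 - (17/2)x + 23/4
(Δ + ∇) f = -27x^5 - 10x^4 - 90x^3 - 20x^2 - 27x + 7
D f = -(27/2)x^5 - 5x^4 + 9/2
D D f = -(135/2)x^4 - 20x^3
D f = -(27/2)x^5 - 5x^4 + 9/2
∇ D f = -(135/2)x^4 + 115x^3 - 105x^2 + (95/2)x - 17/2
∇ ∇ D f = -270x^3 + 750x^2 - 825x + 335
((Δ + ∇) + D ∘ D + ∇ ∘ ∇ ∘ D) f = -27x^5 - (155/2)x^4 - 380x^3 + 730x^2 - 852x + 342

the result is g(x) = -27x^5 - (155/2)x^4 - 380x^3 + 730x^2 - 852x + 342


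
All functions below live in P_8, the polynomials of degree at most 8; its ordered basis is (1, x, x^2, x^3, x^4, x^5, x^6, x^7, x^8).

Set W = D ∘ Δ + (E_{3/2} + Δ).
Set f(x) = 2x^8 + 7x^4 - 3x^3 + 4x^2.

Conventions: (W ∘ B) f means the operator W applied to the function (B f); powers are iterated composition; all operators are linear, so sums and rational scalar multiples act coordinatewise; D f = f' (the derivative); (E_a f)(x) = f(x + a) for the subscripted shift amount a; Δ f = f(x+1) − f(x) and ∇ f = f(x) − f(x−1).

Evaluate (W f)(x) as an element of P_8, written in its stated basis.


g(x) = 2x^8 + 40x^7 + 294x^6 + 826x^5 + (5663/4)x^4 + (3179/2)x^3 + (9855/8)x^2 + (4645/8)x + 17737/128

Δ f = 16x^7 + 56x^6 + 112x^5 + 140x^4 + 140x^3 + 89x^2 + 43x + 10
D Δ f = 112x^6 + 336x^5 + 560x^4 + 560x^3 + 420x^2 + 178x + 43
E_{3/2} f = 2x^8 + 24x^7 + 126x^6 + 378x^5 + (2863/4)x^4 + (1779/2)x^3 + (5783/8)x^2 + (2877/8)x + 10953/128
Δ f = 16x^7 + 56x^6 + 112x^5 + 140x^4 + 140x^3 + 89x^2 + 43x + 10
(E_{3/2} + Δ) f = 2x^8 + 40x^7 + 182x^6 + 490x^5 + (3423/4)x^4 + (2059/2)x^3 + (6495/8)x^2 + (3221/8)x + 12233/128
(D ∘ Δ + (E_{3/2} + Δ)) f = 2x^8 + 40x^7 + 294x^6 + 826x^5 + (5663/4)x^4 + (3179/2)x^3 + (9855/8)x^2 + (4645/8)x + 17737/128


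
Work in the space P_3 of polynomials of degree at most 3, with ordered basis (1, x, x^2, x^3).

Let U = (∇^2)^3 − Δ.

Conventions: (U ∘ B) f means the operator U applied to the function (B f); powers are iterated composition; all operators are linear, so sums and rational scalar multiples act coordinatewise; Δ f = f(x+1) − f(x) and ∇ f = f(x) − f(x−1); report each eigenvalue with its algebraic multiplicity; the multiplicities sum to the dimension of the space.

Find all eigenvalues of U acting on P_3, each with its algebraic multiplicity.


λ = 0 (multiplicity 4)

image of 1: 0
image of x: -1
image of x^2: -2x - 1
image of x^3: -3x^2 - 3x - 1
the matrix is upper triangular; its diagonal is (0, 0, 0, 0)
for a triangular matrix the eigenvalues are the diagonal entries, with algebraic multiplicity their repetition count


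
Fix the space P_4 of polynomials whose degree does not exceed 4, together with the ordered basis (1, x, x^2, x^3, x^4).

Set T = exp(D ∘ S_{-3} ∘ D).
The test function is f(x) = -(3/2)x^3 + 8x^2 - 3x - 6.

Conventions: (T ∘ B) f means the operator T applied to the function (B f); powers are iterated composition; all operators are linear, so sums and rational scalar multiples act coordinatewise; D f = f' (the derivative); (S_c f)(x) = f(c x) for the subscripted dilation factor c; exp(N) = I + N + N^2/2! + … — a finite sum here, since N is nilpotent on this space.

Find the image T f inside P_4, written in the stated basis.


order-1 term: -81x - 48
the series for exp(D ∘ S_{-3} ∘ D) f terminates at order 1
exp(D ∘ S_{-3} ∘ D) f = -(3/2)x^3 + 8x^2 - 84x - 54

the image equals g(x) = -(3/2)x^3 + 8x^2 - 84x - 54


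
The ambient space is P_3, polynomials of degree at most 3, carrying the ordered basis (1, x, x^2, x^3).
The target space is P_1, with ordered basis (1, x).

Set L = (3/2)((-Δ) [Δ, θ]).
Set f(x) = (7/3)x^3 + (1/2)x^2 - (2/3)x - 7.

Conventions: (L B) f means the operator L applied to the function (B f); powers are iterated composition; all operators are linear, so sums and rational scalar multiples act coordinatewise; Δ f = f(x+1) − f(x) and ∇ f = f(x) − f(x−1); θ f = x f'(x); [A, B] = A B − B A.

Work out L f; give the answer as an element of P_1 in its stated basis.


the result is g(x) = -21x - 33

θ f = 7x^3 + x^2 - (2/3)x
Δ θ f = 21x^2 + 23x + 22/3
Δ f = 7x^2 + 8x + 13/6
θ Δ f = 14x^2 + 8x
[Δ, θ] f = 7x^2 + 15x + 22/3
Δ [Δ, θ] f = 14x + 22
(-Δ) [Δ, θ] f = -14x - 22
((3/2)((-Δ) [Δ, θ])) f = -21x - 33


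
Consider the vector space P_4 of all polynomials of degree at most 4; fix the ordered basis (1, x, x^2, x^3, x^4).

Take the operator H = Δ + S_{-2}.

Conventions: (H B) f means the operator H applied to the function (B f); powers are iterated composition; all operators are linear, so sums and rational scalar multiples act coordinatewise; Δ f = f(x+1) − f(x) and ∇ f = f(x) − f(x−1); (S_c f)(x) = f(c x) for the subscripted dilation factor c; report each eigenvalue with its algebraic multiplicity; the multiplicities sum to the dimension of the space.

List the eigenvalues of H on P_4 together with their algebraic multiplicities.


λ = -8 (multiplicity 1), λ = -2 (multiplicity 1), λ = 1 (multiplicity 1), λ = 4 (multiplicity 1), λ = 16 (multiplicity 1)

image of 1: 1
image of x: -2x + 1
image of x^2: 4x^2 + 2x + 1
image of x^3: -8x^3 + 3x^2 + 3x + 1
image of x^4: 16x^4 + 4x^3 + 6x^2 + 4x + 1
the matrix is upper triangular; its diagonal is (1, -2, 4, -8, 16)
for a triangular matrix the eigenvalues are the diagonal entries, with algebraic multiplicity their repetition count


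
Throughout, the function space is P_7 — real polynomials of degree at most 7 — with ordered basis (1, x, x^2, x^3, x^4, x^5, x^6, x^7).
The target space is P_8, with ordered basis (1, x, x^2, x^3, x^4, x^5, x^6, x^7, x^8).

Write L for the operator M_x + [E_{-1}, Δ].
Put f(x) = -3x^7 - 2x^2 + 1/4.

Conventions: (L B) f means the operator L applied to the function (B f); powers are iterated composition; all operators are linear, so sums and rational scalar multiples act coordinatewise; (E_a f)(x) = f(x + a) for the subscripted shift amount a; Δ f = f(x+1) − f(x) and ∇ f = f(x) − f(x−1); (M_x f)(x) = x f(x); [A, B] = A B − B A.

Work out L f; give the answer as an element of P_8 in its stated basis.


the result is g(x) = -3x^8 - 2x^3 + (1/4)x

M_x f = -3x^8 - 2x^3 + (1/4)x
Δ f = -21x^6 - 63x^5 - 105x^4 - 105x^3 - 63x^2 - 25x - 5
E_{-1} Δ f = -21x^6 + 63x^5 - 105x^4 + 105x^3 - 63x^2 + 17x - 1
E_{-1} f = -3x^7 + 21x^6 - 63x^5 + 105x^4 - 105x^3 + 61x^2 - 17x + 5/4
Δ E_{-1} f = -21x^6 + 63x^5 - 105x^4 + 105x^3 - 63x^2 + 17x - 1
[E_{-1}, Δ] f = 0
(M_x + [E_{-1}, Δ]) f = -3x^8 - 2x^3 + (1/4)x


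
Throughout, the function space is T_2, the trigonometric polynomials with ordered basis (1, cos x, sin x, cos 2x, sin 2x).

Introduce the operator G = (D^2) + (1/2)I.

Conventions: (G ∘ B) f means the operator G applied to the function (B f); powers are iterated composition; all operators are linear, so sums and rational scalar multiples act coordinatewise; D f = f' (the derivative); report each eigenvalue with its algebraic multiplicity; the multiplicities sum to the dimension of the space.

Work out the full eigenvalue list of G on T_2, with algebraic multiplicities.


λ = -7/2 (multiplicity 2), λ = -1/2 (multiplicity 2), λ = 1/2 (multiplicity 1)

image of 1: 1/2
image of cos x: -(1/2)cos x
image of sin x: -(1/2)sin x
image of cos 2x: -(7/2)cos 2x
image of sin 2x: -(7/2)sin 2x
the matrix is diagonal; its diagonal is (1/2, -1/2, -1/2, -7/2, -7/2)
for a triangular matrix the eigenvalues are the diagonal entries, with algebraic multiplicity their repetition count


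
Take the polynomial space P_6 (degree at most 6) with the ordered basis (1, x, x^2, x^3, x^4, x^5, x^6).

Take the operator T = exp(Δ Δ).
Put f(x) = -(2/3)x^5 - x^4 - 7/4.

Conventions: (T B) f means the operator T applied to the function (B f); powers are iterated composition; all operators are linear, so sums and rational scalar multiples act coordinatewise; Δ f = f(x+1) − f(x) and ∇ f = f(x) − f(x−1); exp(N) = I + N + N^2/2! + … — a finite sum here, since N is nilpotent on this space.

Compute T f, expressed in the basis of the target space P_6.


order-1 term: -(40/3)x^3 - 52x^2 - (212/3)x - 34
order-2 term: -40x - 92
the series for exp(Δ Δ) f terminates at order 2
exp(Δ Δ) f = -(2/3)x^5 - x^4 - (40/3)x^3 - 52x^2 - (332/3)x - 511/4

the result is g(x) = -(2/3)x^5 - x^4 - (40/3)x^3 - 52x^2 - (332/3)x - 511/4


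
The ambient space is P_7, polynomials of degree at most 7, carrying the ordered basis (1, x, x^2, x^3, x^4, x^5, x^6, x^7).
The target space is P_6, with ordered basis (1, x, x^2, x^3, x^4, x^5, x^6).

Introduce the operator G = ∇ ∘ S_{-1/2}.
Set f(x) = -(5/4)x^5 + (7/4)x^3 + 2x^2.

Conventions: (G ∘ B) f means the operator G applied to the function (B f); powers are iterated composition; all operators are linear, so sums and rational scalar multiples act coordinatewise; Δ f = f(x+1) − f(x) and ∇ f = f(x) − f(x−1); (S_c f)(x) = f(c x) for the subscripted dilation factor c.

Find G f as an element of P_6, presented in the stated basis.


g(x) = (25/128)x^4 - (25/64)x^3 - (17/64)x^2 + (187/128)x - 87/128

S_{-1/2} f = (5/128)x^5 - (7/32)x^3 + (1/2)x^2
∇ S_{-1/2} f = (25/128)x^4 - (25/64)x^3 - (17/64)x^2 + (187/128)x - 87/128


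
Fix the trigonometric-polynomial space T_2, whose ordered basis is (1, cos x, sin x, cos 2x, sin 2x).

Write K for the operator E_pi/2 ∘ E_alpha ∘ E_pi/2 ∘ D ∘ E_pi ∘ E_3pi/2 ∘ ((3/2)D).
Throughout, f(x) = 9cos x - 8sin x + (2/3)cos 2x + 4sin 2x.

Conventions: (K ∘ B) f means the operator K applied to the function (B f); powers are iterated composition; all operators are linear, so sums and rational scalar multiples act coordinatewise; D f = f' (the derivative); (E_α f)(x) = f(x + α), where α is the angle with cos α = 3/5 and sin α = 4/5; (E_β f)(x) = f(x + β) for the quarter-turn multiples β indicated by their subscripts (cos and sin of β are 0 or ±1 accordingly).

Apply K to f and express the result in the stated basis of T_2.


D f = -8cos x - 9sin x + 8cos 2x - (4/3)sin 2x
((3/2)D) f = -12cos x - (27/2)sin x + 12cos 2x - 2sin 2x
E_3pi/2 ((3/2)D) f = (27/2)cos x - 12sin x - 12cos 2x + 2sin 2x
E_pi E_3pi/2 ((3/2)D) f = -(27/2)cos x + 12sin x - 12cos 2x + 2sin 2x
D E_pi E_3pi/2 ((3/2)D) f = 12cos x + (27/2)sin x + 4cos 2x + 24sin 2x
E_pi/2 (D ∘ E_pi ∘ E_3pi/2) ((3/2)D) f = (27/2)cos x - 12sin x - 4cos 2x - 24sin 2x
E_alpha E_pi/2 (D ∘ E_pi ∘ E_3pi/2) ((3/2)D) f = -(3/2)cos x - 18sin x - (548/25)cos 2x + (264/25)sin 2x
E_pi/2 (E_alpha ∘ E_pi/2) (D ∘ E_pi ∘ E_3pi/2) ((3/2)D) f = -18cos x + (3/2)sin x + (548/25)cos 2x - (264/25)sin 2x

the result is g(x) = -18cos x + (3/2)sin x + (548/25)cos 2x - (264/25)sin 2x


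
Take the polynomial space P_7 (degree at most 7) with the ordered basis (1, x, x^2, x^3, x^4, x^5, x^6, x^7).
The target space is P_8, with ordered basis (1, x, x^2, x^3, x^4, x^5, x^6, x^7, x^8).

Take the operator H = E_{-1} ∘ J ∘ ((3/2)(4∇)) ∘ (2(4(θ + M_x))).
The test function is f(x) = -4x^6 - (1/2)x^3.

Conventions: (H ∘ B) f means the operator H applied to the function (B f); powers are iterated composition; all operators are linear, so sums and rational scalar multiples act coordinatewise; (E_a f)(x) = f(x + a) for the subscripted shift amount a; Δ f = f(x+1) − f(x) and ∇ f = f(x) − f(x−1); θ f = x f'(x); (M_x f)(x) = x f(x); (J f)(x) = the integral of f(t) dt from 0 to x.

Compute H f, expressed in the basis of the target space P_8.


g(x) = -192x^7 + 864x^6 + 960x^5 - 15144x^4 + 44808x^3 - 64812x^2 + 48048x - 14532

θ f = -24x^6 - (3/2)x^3
M_x f = -4x^7 - (1/2)x^4
(θ + M_x) f = -4x^7 - 24x^6 - (1/2)x^4 - (3/2)x^3
(4(θ + M_x)) f = -16x^7 - 96x^6 - 2x^4 - 6x^3
(2(4(θ + M_x))) f = -32x^7 - 192x^6 - 4x^4 - 12x^3
∇ (2(4(θ + M_x))) f = -224x^6 - 480x^5 + 1760x^4 - 2736x^3 + 2196x^2 - 908x + 152
(4∇) (2(4(θ + M_x))) f = -896x^6 - 1920x^5 + 7040x^4 - 10944x^3 + 8784x^2 - 3632x + 608
((3/2)(4∇)) (2(4(θ + M_x))) f = -1344x^6 - 2880x^5 + 10560x^4 - 16416x^3 + 13176x^2 - 5448x + 912
J ((3/2)(4∇)) (2(4(θ + M_x))) f = -192x^7 - 480x^6 + 2112x^5 - 4104x^4 + 4392x^3 - 2724x^2 + 912x
E_{-1} (J ∘ ((3/2)(4∇))) (2(4(θ + M_x))) f = -192x^7 + 864x^6 + 960x^5 - 15144x^4 + 44808x^3 - 64812x^2 + 48048x - 14532


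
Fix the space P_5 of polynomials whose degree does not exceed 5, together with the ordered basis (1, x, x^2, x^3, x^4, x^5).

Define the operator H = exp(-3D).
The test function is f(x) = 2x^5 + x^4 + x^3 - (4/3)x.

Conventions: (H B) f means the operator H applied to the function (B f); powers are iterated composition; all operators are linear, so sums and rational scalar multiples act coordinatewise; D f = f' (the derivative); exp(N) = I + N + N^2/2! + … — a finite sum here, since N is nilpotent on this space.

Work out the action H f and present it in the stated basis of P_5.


order-1 term: -30x^4 - 12x^3 - 9x^2 + 4
order-2 term: 180x^3 + 54x^2 + 27x
order-3 term: -540x^2 - 108x - 27
order-4 term: 810x + 81
order-5 term: -486
the series for exp(-3D) f terminates at order 5
exp(-3D) f = 2x^5 - 29x^4 + 169x^3 - 495x^2 + (2183/3)x - 428

the image equals g(x) = 2x^5 - 29x^4 + 169x^3 - 495x^2 + (2183/3)x - 428


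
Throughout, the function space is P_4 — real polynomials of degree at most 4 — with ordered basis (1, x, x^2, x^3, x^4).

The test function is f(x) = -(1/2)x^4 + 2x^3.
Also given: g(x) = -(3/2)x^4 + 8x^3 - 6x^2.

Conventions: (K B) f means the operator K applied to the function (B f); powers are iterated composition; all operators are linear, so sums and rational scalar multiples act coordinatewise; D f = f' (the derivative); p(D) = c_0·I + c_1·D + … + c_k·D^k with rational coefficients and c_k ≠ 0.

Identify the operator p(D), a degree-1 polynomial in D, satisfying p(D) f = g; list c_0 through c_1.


p(D) = 3·I − D, i.e. c_0 = 3, c_1 = -1

D^0 f = -(1/2)x^4 + 2x^3
D^1 f = -2x^3 + 6x^2
matching coefficients of g against c_0 f + c_1 Df + … from the top degree down determines the c_i
solution: c_0 = 3, c_1 = -1


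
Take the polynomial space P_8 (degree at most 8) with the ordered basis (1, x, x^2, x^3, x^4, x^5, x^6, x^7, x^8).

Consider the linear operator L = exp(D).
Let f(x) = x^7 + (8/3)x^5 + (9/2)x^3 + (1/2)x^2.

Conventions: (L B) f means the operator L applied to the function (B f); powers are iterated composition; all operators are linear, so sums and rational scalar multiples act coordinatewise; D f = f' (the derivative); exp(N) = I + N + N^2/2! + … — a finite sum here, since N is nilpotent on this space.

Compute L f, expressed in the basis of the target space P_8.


the image equals g(x) = x^7 + 7x^6 + (71/3)x^5 + (145/3)x^4 + (397/6)x^3 + (185/3)x^2 + (209/6)x + 26/3

order-1 term: 7x^6 + (40/3)x^4 + (27/2)x^2 + x
order-2 term: 21x^5 + (80/3)x^3 + (27/2)x + 1/2
order-3 term: 35x^4 + (80/3)x^2 + 9/2
order-4 term: 35x^3 + (40/3)x
order-5 term: 21x^2 + 8/3
order-6 term: 7x
order-7 term: 1
the series for exp(D) f terminates at order 7
exp(D) f = x^7 + 7x^6 + (71/3)x^5 + (145/3)x^4 + (397/6)x^3 + (185/3)x^2 + (209/6)x + 26/3


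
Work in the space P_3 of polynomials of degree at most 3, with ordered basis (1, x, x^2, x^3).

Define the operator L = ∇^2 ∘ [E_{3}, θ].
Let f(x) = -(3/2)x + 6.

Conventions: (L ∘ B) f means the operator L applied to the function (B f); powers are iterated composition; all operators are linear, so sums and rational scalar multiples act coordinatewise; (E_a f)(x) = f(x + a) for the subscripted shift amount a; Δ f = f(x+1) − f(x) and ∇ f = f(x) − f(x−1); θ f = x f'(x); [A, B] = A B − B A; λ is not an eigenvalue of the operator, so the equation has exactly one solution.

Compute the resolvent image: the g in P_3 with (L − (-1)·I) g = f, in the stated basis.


write g with unknown coordinates in the stated basis and equate coefficients in (L − (-1)·I) g = f
solving from the highest basis element down gives g = -(3/2)x + 6
check: L g = 0
so L g − (-1)·g = -(3/2)x + 6 = f ✓

g(x) = -(3/2)x + 6


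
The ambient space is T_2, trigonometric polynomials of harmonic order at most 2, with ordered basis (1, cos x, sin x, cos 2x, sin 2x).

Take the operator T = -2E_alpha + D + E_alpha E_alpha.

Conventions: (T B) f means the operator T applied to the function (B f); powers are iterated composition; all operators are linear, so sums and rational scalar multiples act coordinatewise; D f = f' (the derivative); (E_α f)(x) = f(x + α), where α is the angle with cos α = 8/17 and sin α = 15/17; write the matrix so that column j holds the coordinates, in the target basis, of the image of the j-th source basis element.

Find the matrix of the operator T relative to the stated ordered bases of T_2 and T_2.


image of 1: -1
image of cos x: -(433/289)cos x - (19/289)sin x
image of sin x: (19/289)cos x - (433/289)sin x
image of cos 2x: (61379/83521)cos 2x + (48958/83521)sin 2x
image of sin 2x: -(48958/83521)cos 2x + (61379/83521)sin 2x
each image's coordinates form column j of the matrix

the matrix is [[-1, 0, 0, 0, 0]; [0, -433/289, 19/289, 0, 0]; [0, -19/289, -433/289, 0, 0]; [0, 0, 0, 61379/83521, -48958/83521]; [0, 0, 0, 48958/83521, 61379/83521]] (rows listed top to bottom)


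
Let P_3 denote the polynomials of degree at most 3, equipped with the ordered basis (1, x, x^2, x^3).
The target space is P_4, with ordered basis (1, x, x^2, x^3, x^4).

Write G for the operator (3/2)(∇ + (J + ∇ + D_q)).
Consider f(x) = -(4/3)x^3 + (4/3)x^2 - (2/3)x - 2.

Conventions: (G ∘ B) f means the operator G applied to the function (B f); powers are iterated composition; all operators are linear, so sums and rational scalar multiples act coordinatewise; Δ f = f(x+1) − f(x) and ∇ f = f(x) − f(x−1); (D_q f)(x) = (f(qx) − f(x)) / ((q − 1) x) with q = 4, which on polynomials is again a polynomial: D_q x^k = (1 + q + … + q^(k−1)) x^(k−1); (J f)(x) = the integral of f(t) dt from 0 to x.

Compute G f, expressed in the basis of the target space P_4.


∇ f = -4x^2 + (20/3)x - 10/3
J f = -(1/3)x^4 + (4/9)x^3 - (1/3)x^2 - 2x
∇ f = -4x^2 + (20/3)x - 10/3
D_q f = -28x^2 + (20/3)x - 2/3
(J + ∇ + D_q) f = -(1/3)x^4 + (4/9)x^3 - (97/3)x^2 + (34/3)x - 4
(∇ + (J + ∇ + D_q)) f = -(1/3)x^4 + (4/9)x^3 - (109/3)x^2 + 18x - 22/3
((3/2)(∇ + (J + ∇ + D_q))) f = -(1/2)x^4 + (2/3)x^3 - (109/2)x^2 + 27x - 11

the result is g(x) = -(1/2)x^4 + (2/3)x^3 - (109/2)x^2 + 27x - 11
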